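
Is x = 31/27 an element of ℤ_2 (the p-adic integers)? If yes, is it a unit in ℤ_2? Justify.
x ∈ ℤ_2^× (unit); v_2(x) = 0

ℤ_2 = {x ∈ ℚ_2 : v_2(x) ≥ 0} and ℤ_2^× = {x ∈ ℤ_2 : v_2(x) = 0}. Here v_2(31/27) = v_2(num) − v_2(den) = 0; compare against these criteria.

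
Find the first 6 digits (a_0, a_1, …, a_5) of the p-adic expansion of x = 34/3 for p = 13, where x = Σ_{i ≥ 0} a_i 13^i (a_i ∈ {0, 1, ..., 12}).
(a_0, …, a_5) = (7, 9, 8, 8, 8, 8)

v_13(34/3) = 0 (numerator and denominator both coprime to 13), so x ∈ ℤ_13^×. Compute digits iteratively via a_i = x_i mod 13, x_{i+1} = (x_i − a_i)/13, with x_0 = x:
  x_0 = 34/3;  a_0 = 7;  x_1 = (x_0 − 7)/13 = 1/3
  x_1 = 1/3;  a_1 = 9;  x_2 = (x_1 − 9)/13 = -2/3
  x_2 = -2/3;  a_2 = 8;  x_3 = (x_2 − 8)/13 = -2/3
  x_3 = -2/3;  a_3 = 8;  x_4 = (x_3 − 8)/13 = -2/3
  x_4 = -2/3;  a_4 = 8;  x_5 = (x_4 − 8)/13 = -2/3
  x_5 = -2/3;  a_5 = 8;  x_6 = (x_5 − 8)/13 = -2/3
Digits: (7, 9, 8, 8, 8, 8).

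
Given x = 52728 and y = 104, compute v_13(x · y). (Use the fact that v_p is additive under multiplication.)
v_13(5483712) = 4

v_p(x) = 3 (factor: 52728 = 13^3 · 24); v_p(y) = 1 (factor: 104 = 13^1 · 8). Additivity: v_p(xy) = v_p(x) + v_p(y) = 3 + 1 = 4. (Direct check: xy = 5483712 = 13^4 · (192).)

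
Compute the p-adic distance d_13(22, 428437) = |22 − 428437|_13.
d_13(22, 428437) = 1/28561

Step 1 — x − y = 22 − 428437 = -428415. Step 2 — v_13(-428415) = 4 (factor: -428415 = −(13^4 · 15); the sign does not affect v_p). Step 3 — |x − y|_13 = 13^{-4} = 1/28561.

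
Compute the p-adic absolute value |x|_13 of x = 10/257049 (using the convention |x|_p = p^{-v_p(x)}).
|10/257049|_13 = 28561

Step 1 — compute v_13(x) by factoring powers of 13 out of the numerator and denominator: v_13(10/257049) = -4. Step 2 — apply |x|_p = p^{-v_p(x)} = 13^{4} = 28561.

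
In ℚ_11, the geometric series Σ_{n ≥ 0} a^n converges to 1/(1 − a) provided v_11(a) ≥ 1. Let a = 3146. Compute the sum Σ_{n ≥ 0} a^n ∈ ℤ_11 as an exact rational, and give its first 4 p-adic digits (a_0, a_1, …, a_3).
Σ a^n = 1/(1 − a) = -1/3145;  first 4 digits = (1, 0, 4, 2)

v_11(a) = 2 ≥ 1, so the series converges in ℤ_11 to 1/(1 − a) = 1/(1 − 3146) = -1/3145. Expand this rational in ℤ_11: compute digits iteratively via d_i = x_i mod 11, x_{i+1} = (x_i − d_i)/11. The first 4 digits are (1, 0, 4, 2).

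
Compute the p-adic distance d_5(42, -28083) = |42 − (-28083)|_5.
d_5(42, -28083) = 1/3125

Step 1 — x − y = 42 − (-28083) = 28125. Step 2 — v_5(28125) = 5 (factor: 28125 = (5^5 · 9); the sign does not affect v_p). Step 3 — |x − y|_5 = 5^{-5} = 1/3125.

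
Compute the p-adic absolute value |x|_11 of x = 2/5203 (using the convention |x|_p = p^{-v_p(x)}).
|2/5203|_11 = 121

Step 1 — compute v_11(x) by factoring powers of 11 out of the numerator and denominator: v_11(2/5203) = -2. Step 2 — apply |x|_p = p^{-v_p(x)} = 11^{2} = 121.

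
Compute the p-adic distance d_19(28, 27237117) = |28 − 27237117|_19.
d_19(28, 27237117) = 1/2476099

Step 1 — x − y = 28 − 27237117 = -27237089. Step 2 — v_19(-27237089) = 5 (factor: -27237089 = −(19^5 · 11); the sign does not affect v_p). Step 3 — |x − y|_19 = 19^{-5} = 1/2476099.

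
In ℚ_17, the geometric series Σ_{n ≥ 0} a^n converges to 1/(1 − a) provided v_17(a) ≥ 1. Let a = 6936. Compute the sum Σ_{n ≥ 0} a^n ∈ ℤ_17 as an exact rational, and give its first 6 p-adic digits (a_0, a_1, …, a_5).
Σ a^n = 1/(1 − a) = -1/6935;  first 6 digits = (1, 0, 7, 1, 15, 16)

v_17(a) = 2 ≥ 1, so the series converges in ℤ_17 to 1/(1 − a) = 1/(1 − 6936) = -1/6935. Expand this rational in ℤ_17: compute digits iteratively via d_i = x_i mod 17, x_{i+1} = (x_i − d_i)/17. The first 6 digits are (1, 0, 7, 1, 15, 16).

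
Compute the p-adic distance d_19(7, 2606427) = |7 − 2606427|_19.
d_19(7, 2606427) = 1/130321

Step 1 — x − y = 7 − 2606427 = -2606420. Step 2 — v_19(-2606420) = 4 (factor: -2606420 = −(19^4 · 20); the sign does not affect v_p). Step 3 — |x − y|_19 = 19^{-4} = 1/130321.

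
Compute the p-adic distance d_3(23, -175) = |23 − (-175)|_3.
d_3(23, -175) = 1/9

Step 1 — x − y = 23 − (-175) = 198. Step 2 — v_3(198) = 2 (factor: 198 = (3^2 · 22); the sign does not affect v_p). Step 3 — |x − y|_3 = 3^{-2} = 1/9.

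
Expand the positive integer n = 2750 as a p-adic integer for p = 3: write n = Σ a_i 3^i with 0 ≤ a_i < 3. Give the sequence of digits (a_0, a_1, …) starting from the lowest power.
(a_0, a_1, …) = (2, 1, 2, 2, 0, 2, 0, 1)

Repeated division by 3 gives the digits low-to-high: 2750 = 2 + 1·3^1 + 2·3^2 + 2·3^3 + 2·3^5 + 1·3^7. Digit sequence: (2, 1, 2, 2, 0, 2, 0, 1).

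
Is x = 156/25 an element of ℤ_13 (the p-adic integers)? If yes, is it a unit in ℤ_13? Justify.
x ∈ ℤ_13 but not a unit; v_13(x) = 1 > 0

ℤ_13 = {x ∈ ℚ_13 : v_13(x) ≥ 0} and ℤ_13^× = {x ∈ ℤ_13 : v_13(x) = 0}. Here v_13(156/25) = v_13(num) − v_13(den) = 1; compare against these criteria.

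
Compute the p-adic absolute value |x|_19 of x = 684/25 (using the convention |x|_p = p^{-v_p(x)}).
|684/25|_19 = 1/19

Step 1 — compute v_19(x) by factoring powers of 19 out of the numerator and denominator: v_19(684/25) = 1. Step 2 — apply |x|_p = p^{-v_p(x)} = 19^{-1} = 1/19.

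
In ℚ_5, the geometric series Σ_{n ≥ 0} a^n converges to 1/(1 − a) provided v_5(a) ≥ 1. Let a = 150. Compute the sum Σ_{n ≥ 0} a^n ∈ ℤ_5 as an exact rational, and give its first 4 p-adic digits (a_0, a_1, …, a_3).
Σ a^n = 1/(1 − a) = -1/149;  first 4 digits = (1, 0, 1, 1)

v_5(a) = 2 ≥ 1, so the series converges in ℤ_5 to 1/(1 − a) = 1/(1 − 150) = -1/149. Expand this rational in ℤ_5: compute digits iteratively via d_i = x_i mod 5, x_{i+1} = (x_i − d_i)/5. The first 4 digits are (1, 0, 1, 1).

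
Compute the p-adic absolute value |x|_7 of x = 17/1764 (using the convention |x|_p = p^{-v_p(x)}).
|17/1764|_7 = 49

Step 1 — compute v_7(x) by factoring powers of 7 out of the numerator and denominator: v_7(17/1764) = -2. Step 2 — apply |x|_p = p^{-v_p(x)} = 7^{2} = 49.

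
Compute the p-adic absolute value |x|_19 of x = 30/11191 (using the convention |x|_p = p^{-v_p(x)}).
|30/11191|_19 = 361

Step 1 — compute v_19(x) by factoring powers of 19 out of the numerator and denominator: v_19(30/11191) = -2. Step 2 — apply |x|_p = p^{-v_p(x)} = 19^{2} = 361.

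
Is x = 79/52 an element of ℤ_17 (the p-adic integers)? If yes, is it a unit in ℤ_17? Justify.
x ∈ ℤ_17^× (unit); v_17(x) = 0

ℤ_17 = {x ∈ ℚ_17 : v_17(x) ≥ 0} and ℤ_17^× = {x ∈ ℤ_17 : v_17(x) = 0}. Here v_17(79/52) = v_17(num) − v_17(den) = 0; compare against these criteria.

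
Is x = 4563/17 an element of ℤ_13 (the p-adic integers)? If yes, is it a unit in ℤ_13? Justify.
x ∈ ℤ_13 but not a unit; v_13(x) = 2 > 0

ℤ_13 = {x ∈ ℚ_13 : v_13(x) ≥ 0} and ℤ_13^× = {x ∈ ℤ_13 : v_13(x) = 0}. Here v_13(4563/17) = v_13(num) − v_13(den) = 2; compare against these criteria.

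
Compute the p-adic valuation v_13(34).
v_13(34) = 0

v_13(n) is the largest exponent k such that 13^k divides n. Factor out: 34 = 13^0 · 34. (Sign doesn't affect v_p.) So v_13(34) = 0.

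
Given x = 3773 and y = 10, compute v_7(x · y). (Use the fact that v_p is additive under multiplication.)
v_7(37730) = 3

v_p(x) = 3 (factor: 3773 = 7^3 · 11); v_p(y) = 0 (factor: 10 = 7^0 · 10). Additivity: v_p(xy) = v_p(x) + v_p(y) = 3 + 0 = 3. (Direct check: xy = 37730 = 7^3 · (110).)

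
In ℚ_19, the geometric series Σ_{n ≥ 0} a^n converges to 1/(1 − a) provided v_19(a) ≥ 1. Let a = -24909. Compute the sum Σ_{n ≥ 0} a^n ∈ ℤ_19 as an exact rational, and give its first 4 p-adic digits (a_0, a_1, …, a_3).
Σ a^n = 1/(1 − a) = 1/24910;  first 4 digits = (1, 0, 7, 15)

v_19(a) = 2 ≥ 1, so the series converges in ℤ_19 to 1/(1 − a) = 1/(1 − (-24909)) = 1/24910. Expand this rational in ℤ_19: compute digits iteratively via d_i = x_i mod 19, x_{i+1} = (x_i − d_i)/19. The first 4 digits are (1, 0, 7, 15).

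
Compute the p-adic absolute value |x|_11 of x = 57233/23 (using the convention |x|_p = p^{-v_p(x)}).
|57233/23|_11 = 1/1331

Step 1 — compute v_11(x) by factoring powers of 11 out of the numerator and denominator: v_11(57233/23) = 3. Step 2 — apply |x|_p = p^{-v_p(x)} = 11^{-3} = 1/1331.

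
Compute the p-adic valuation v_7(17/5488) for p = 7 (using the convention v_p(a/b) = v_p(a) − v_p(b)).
v_7(17/5488) = -3

Factor powers of 7 from the numerator and denominator of the reduced fraction: 17 = 7^0 · 17 and 5488 = 7^3 · 16. Apply v_p(a/b) = v_p(a) − v_p(b): v_7(17/5488) = 0 − 3 = -3.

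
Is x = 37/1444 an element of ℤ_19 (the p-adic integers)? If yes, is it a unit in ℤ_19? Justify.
x ∉ ℤ_19 (v_19(x) = -2 < 0)

ℤ_19 = {x ∈ ℚ_19 : v_19(x) ≥ 0} and ℤ_19^× = {x ∈ ℤ_19 : v_19(x) = 0}. Here v_19(37/1444) = v_19(num) − v_19(den) = -2; compare against these criteria.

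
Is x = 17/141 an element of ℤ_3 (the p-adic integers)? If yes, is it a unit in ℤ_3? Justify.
x ∉ ℤ_3 (v_3(x) = -1 < 0)

ℤ_3 = {x ∈ ℚ_3 : v_3(x) ≥ 0} and ℤ_3^× = {x ∈ ℤ_3 : v_3(x) = 0}. Here v_3(17/141) = v_3(num) − v_3(den) = -1; compare against these criteria.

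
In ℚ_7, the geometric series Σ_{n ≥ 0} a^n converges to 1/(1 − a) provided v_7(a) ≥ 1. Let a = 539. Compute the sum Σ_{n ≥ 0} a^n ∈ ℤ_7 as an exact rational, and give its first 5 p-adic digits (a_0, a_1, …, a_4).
Σ a^n = 1/(1 − a) = -1/538;  first 5 digits = (1, 0, 4, 1, 2)

v_7(a) = 2 ≥ 1, so the series converges in ℤ_7 to 1/(1 − a) = 1/(1 − 539) = -1/538. Expand this rational in ℤ_7: compute digits iteratively via d_i = x_i mod 7, x_{i+1} = (x_i − d_i)/7. The first 5 digits are (1, 0, 4, 1, 2).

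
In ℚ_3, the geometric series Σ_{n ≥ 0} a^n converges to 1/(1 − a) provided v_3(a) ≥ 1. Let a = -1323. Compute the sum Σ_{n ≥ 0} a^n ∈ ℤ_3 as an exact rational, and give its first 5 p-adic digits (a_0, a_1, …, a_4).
Σ a^n = 1/(1 − a) = 1/1324;  first 5 digits = (1, 0, 0, 2, 1)

v_3(a) = 3 ≥ 1, so the series converges in ℤ_3 to 1/(1 − a) = 1/(1 − (-1323)) = 1/1324. Expand this rational in ℤ_3: compute digits iteratively via d_i = x_i mod 3, x_{i+1} = (x_i − d_i)/3. The first 5 digits are (1, 0, 0, 2, 1).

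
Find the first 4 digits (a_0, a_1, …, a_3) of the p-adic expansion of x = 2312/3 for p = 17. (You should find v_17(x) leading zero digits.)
(a_0, …, a_3) = (0, 0, 14, 5)

v_17(2312/3) = 2, so a_0 = ... = a_1 = 0. Factor out: x = 17^2 · u with u = 8/3 a unit in ℤ_17. Expand u iteratively via a_{v+i} = u_i mod 17, u_{i+1} = (u_i − a_{v+i})/17:
  u_0 = 8/3;  a_2 = 14;  u_1 = (u_0 − 14)/17 = -2/3
  u_1 = -2/3;  a_3 = 5;  u_2 = (u_1 − 5)/17 = -1/3
Digits: (0, 0, 14, 5).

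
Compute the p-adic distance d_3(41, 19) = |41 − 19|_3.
d_3(41, 19) = 1

Step 1 — x − y = 41 − 19 = 22. Step 2 — v_3(22) = 0 (factor: 22 = (3^0 · 22); the sign does not affect v_p). Step 3 — |x − y|_3 = 3^{0} = 1.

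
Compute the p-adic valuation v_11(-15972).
v_11(-15972) = 3

v_11(n) is the largest exponent k such that 11^k divides n. Factor out: -15972 = -11^3 · 12. (Sign doesn't affect v_p.) So v_11(-15972) = 3.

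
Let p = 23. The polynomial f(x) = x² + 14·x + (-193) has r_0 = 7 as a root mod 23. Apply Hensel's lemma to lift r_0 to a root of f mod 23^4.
r_3 = 196381 (mod 279841)

Hensel: r_{i+1} = r_i − f(r_i)·(f′(r_i))^{-1} mod 23^{i+2}, f′(x) = 2x + 14. Iterate:
  r_0 = 7 (mod 23)
  r_1 = 122 (mod 529)
  r_2 = 1709 (mod 12167)
  r_3 = 196381 (mod 279841)
Final: r = 196381 satisfies f(r) ≡ 0 mod 23^4.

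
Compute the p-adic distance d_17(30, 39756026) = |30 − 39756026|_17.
d_17(30, 39756026) = 1/1419857

Step 1 — x − y = 30 − 39756026 = -39755996. Step 2 — v_17(-39755996) = 5 (factor: -39755996 = −(17^5 · 28); the sign does not affect v_p). Step 3 — |x − y|_17 = 17^{-5} = 1/1419857.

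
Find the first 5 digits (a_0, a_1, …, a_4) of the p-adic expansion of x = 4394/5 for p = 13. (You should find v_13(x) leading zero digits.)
(a_0, …, a_4) = (0, 0, 0, 3, 5)

v_13(4394/5) = 3, so a_0 = ... = a_2 = 0. Factor out: x = 13^3 · u with u = 2/5 a unit in ℤ_13. Expand u iteratively via a_{v+i} = u_i mod 13, u_{i+1} = (u_i − a_{v+i})/13:
  u_0 = 2/5;  a_3 = 3;  u_1 = (u_0 − 3)/13 = -1/5
  u_1 = -1/5;  a_4 = 5;  u_2 = (u_1 − 5)/13 = -2/5
Digits: (0, 0, 0, 3, 5).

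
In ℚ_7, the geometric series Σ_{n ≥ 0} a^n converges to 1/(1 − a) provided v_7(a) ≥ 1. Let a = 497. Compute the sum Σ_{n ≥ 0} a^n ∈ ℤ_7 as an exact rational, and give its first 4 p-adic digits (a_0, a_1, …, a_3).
Σ a^n = 1/(1 − a) = -1/496;  first 4 digits = (1, 1, 4, 1)

v_7(a) = 1 ≥ 1, so the series converges in ℤ_7 to 1/(1 − a) = 1/(1 − 497) = -1/496. Expand this rational in ℤ_7: compute digits iteratively via d_i = x_i mod 7, x_{i+1} = (x_i − d_i)/7. The first 4 digits are (1, 1, 4, 1).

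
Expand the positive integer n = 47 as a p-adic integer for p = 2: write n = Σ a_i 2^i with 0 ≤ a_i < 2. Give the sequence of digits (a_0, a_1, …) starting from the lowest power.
(a_0, a_1, …) = (1, 1, 1, 1, 0, 1)

Repeated division by 2 gives the digits low-to-high: 47 = 1 + 1·2^1 + 1·2^2 + 1·2^3 + 1·2^5. Digit sequence: (1, 1, 1, 1, 0, 1).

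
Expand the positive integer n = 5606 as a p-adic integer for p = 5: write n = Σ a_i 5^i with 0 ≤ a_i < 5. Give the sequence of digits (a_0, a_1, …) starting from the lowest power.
(a_0, a_1, …) = (1, 1, 4, 4, 3, 1)

Repeated division by 5 gives the digits low-to-high: 5606 = 1 + 1·5^1 + 4·5^2 + 4·5^3 + 3·5^4 + 1·5^5. Digit sequence: (1, 1, 4, 4, 3, 1).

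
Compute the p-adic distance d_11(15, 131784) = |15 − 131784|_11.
d_11(15, 131784) = 1/14641

Step 1 — x − y = 15 − 131784 = -131769. Step 2 — v_11(-131769) = 4 (factor: -131769 = −(11^4 · 9); the sign does not affect v_p). Step 3 — |x − y|_11 = 11^{-4} = 1/14641.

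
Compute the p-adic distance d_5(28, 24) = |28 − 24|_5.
d_5(28, 24) = 1

Step 1 — x − y = 28 − 24 = 4. Step 2 — v_5(4) = 0 (factor: 4 = (5^0 · 4); the sign does not affect v_p). Step 3 — |x − y|_5 = 5^{0} = 1.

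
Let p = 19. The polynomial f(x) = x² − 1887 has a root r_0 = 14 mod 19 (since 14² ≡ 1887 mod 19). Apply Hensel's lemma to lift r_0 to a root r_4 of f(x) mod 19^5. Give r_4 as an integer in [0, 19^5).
r_4 = 2178155 (mod 2476099)

Hensel's recurrence: r_{i+1} = r_i − f(r_i)·(f′(r_i))^{-1} mod 19^{i+2}, with f′(x) = 2x. Iterate:
  r_0 = 14 (mod 19)
  r_1 = 242 (mod 361)
  r_2 = 3852 (mod 6859)
  r_3 = 93019 (mod 130321)
  r_4 = 2178155 (mod 2476099)
Final: r_4 = 2178155, and one checks f(r_4) ≡ 0 mod 19^5.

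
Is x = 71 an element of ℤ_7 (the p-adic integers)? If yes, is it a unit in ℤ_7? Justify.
x ∈ ℤ_7^× (unit); v_7(x) = 0

ℤ_7 = {x ∈ ℚ_7 : v_7(x) ≥ 0} and ℤ_7^× = {x ∈ ℤ_7 : v_7(x) = 0}. Here v_7(71) = v_7(num) − v_7(den) = 0; compare against these criteria.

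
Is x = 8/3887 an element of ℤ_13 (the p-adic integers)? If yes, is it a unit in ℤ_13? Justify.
x ∉ ℤ_13 (v_13(x) = -2 < 0)

ℤ_13 = {x ∈ ℚ_13 : v_13(x) ≥ 0} and ℤ_13^× = {x ∈ ℤ_13 : v_13(x) = 0}. Here v_13(8/3887) = v_13(num) − v_13(den) = -2; compare against these criteria.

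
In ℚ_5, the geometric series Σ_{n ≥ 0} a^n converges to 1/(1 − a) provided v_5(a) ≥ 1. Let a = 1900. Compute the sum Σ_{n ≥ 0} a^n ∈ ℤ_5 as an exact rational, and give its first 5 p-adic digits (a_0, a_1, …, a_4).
Σ a^n = 1/(1 − a) = -1/1899;  first 5 digits = (1, 0, 1, 0, 4)

v_5(a) = 2 ≥ 1, so the series converges in ℤ_5 to 1/(1 − a) = 1/(1 − 1900) = -1/1899. Expand this rational in ℤ_5: compute digits iteratively via d_i = x_i mod 5, x_{i+1} = (x_i − d_i)/5. The first 5 digits are (1, 0, 1, 0, 4).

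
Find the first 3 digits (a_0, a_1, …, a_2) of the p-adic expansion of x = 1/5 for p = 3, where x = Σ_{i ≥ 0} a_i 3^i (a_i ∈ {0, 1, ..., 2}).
(a_0, …, a_2) = (2, 0, 1)

v_3(1/5) = 0 (numerator and denominator both coprime to 3), so x ∈ ℤ_3^×. Compute digits iteratively via a_i = x_i mod 3, x_{i+1} = (x_i − a_i)/3, with x_0 = x:
  x_0 = 1/5;  a_0 = 2;  x_1 = (x_0 − 2)/3 = -3/5
  x_1 = -3/5;  a_1 = 0;  x_2 = (x_1 − 0)/3 = -1/5
  x_2 = -1/5;  a_2 = 1;  x_3 = (x_2 − 1)/3 = -2/5
Digits: (2, 0, 1).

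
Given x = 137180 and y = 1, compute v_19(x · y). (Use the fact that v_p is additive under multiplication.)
v_19(137180) = 3

v_p(x) = 3 (factor: 137180 = 19^3 · 20); v_p(y) = 0 (factor: 1 = 19^0 · 1). Additivity: v_p(xy) = v_p(x) + v_p(y) = 3 + 0 = 3. (Direct check: xy = 137180 = 19^3 · (20).)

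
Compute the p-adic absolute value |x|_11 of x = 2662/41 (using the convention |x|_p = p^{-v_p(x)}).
|2662/41|_11 = 1/1331

Step 1 — compute v_11(x) by factoring powers of 11 out of the numerator and denominator: v_11(2662/41) = 3. Step 2 — apply |x|_p = p^{-v_p(x)} = 11^{-3} = 1/1331.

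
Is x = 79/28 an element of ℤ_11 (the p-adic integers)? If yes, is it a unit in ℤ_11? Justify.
x ∈ ℤ_11^× (unit); v_11(x) = 0

ℤ_11 = {x ∈ ℚ_11 : v_11(x) ≥ 0} and ℤ_11^× = {x ∈ ℤ_11 : v_11(x) = 0}. Here v_11(79/28) = v_11(num) − v_11(den) = 0; compare against these criteria.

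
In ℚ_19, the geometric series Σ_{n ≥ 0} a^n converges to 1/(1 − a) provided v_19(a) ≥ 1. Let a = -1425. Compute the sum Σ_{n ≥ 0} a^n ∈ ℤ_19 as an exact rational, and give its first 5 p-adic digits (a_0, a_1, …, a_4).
Σ a^n = 1/(1 − a) = 1/1426;  first 5 digits = (1, 1, 16, 11, 4)

v_19(a) = 1 ≥ 1, so the series converges in ℤ_19 to 1/(1 − a) = 1/(1 − (-1425)) = 1/1426. Expand this rational in ℤ_19: compute digits iteratively via d_i = x_i mod 19, x_{i+1} = (x_i − d_i)/19. The first 5 digits are (1, 1, 16, 11, 4).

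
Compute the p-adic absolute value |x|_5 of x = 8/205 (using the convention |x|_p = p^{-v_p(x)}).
|8/205|_5 = 5

Step 1 — compute v_5(x) by factoring powers of 5 out of the numerator and denominator: v_5(8/205) = -1. Step 2 — apply |x|_p = p^{-v_p(x)} = 5^{1} = 5.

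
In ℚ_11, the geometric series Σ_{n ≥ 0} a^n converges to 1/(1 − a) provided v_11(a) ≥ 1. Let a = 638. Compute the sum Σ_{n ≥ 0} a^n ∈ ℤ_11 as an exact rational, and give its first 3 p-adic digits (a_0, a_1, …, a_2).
Σ a^n = 1/(1 − a) = -1/637;  first 3 digits = (1, 3, 3)

v_11(a) = 1 ≥ 1, so the series converges in ℤ_11 to 1/(1 − a) = 1/(1 − 638) = -1/637. Expand this rational in ℤ_11: compute digits iteratively via d_i = x_i mod 11, x_{i+1} = (x_i − d_i)/11. The first 3 digits are (1, 3, 3).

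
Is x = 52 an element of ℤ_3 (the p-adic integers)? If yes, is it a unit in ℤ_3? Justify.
x ∈ ℤ_3^× (unit); v_3(x) = 0

ℤ_3 = {x ∈ ℚ_3 : v_3(x) ≥ 0} and ℤ_3^× = {x ∈ ℤ_3 : v_3(x) = 0}. Here v_3(52) = v_3(num) − v_3(den) = 0; compare against these criteria.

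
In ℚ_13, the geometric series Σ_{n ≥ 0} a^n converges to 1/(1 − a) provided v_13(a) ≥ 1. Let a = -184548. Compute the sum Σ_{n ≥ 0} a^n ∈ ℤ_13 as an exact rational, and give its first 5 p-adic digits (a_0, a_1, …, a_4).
Σ a^n = 1/(1 − a) = 1/184549;  first 5 digits = (1, 0, 0, 7, 6)

v_13(a) = 3 ≥ 1, so the series converges in ℤ_13 to 1/(1 − a) = 1/(1 − (-184548)) = 1/184549. Expand this rational in ℤ_13: compute digits iteratively via d_i = x_i mod 13, x_{i+1} = (x_i − d_i)/13. The first 5 digits are (1, 0, 0, 7, 6).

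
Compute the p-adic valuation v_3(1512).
v_3(1512) = 3

v_3(n) is the largest exponent k such that 3^k divides n. Factor out: 1512 = 3^3 · 56. (Sign doesn't affect v_p.) So v_3(1512) = 3.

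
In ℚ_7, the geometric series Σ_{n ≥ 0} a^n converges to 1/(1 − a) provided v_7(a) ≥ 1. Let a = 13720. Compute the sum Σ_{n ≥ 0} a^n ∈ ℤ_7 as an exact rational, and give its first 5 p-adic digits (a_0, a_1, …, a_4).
Σ a^n = 1/(1 − a) = -1/13719;  first 5 digits = (1, 0, 0, 5, 5)

v_7(a) = 3 ≥ 1, so the series converges in ℤ_7 to 1/(1 − a) = 1/(1 − 13720) = -1/13719. Expand this rational in ℤ_7: compute digits iteratively via d_i = x_i mod 7, x_{i+1} = (x_i − d_i)/7. The first 5 digits are (1, 0, 0, 5, 5).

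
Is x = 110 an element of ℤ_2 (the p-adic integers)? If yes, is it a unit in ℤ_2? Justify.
x ∈ ℤ_2 but not a unit; v_2(x) = 1 > 0

ℤ_2 = {x ∈ ℚ_2 : v_2(x) ≥ 0} and ℤ_2^× = {x ∈ ℤ_2 : v_2(x) = 0}. Here v_2(110) = v_2(num) − v_2(den) = 1; compare against these criteria.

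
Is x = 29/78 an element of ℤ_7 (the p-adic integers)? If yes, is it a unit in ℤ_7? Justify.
x ∈ ℤ_7^× (unit); v_7(x) = 0

ℤ_7 = {x ∈ ℚ_7 : v_7(x) ≥ 0} and ℤ_7^× = {x ∈ ℤ_7 : v_7(x) = 0}. Here v_7(29/78) = v_7(num) − v_7(den) = 0; compare against these criteria.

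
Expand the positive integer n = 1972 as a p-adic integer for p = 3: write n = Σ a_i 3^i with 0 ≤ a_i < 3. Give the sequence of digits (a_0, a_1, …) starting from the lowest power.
(a_0, a_1, …) = (1, 0, 0, 1, 0, 2, 2)

Repeated division by 3 gives the digits low-to-high: 1972 = 1 + 1·3^3 + 2·3^5 + 2·3^6. Digit sequence: (1, 0, 0, 1, 0, 2, 2).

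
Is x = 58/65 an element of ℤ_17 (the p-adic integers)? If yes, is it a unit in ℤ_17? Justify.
x ∈ ℤ_17^× (unit); v_17(x) = 0

ℤ_17 = {x ∈ ℚ_17 : v_17(x) ≥ 0} and ℤ_17^× = {x ∈ ℤ_17 : v_17(x) = 0}. Here v_17(58/65) = v_17(num) − v_17(den) = 0; compare against these criteria.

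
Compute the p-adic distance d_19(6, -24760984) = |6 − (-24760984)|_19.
d_19(6, -24760984) = 1/2476099

Step 1 — x − y = 6 − (-24760984) = 24760990. Step 2 — v_19(24760990) = 5 (factor: 24760990 = (19^5 · 10); the sign does not affect v_p). Step 3 — |x − y|_19 = 19^{-5} = 1/2476099.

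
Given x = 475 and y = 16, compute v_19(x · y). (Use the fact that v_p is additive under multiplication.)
v_19(7600) = 1

v_p(x) = 1 (factor: 475 = 19^1 · 25); v_p(y) = 0 (factor: 16 = 19^0 · 16). Additivity: v_p(xy) = v_p(x) + v_p(y) = 1 + 0 = 1. (Direct check: xy = 7600 = 19^1 · (400).)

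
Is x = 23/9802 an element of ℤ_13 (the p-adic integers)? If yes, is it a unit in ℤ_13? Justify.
x ∉ ℤ_13 (v_13(x) = -2 < 0)

ℤ_13 = {x ∈ ℚ_13 : v_13(x) ≥ 0} and ℤ_13^× = {x ∈ ℤ_13 : v_13(x) = 0}. Here v_13(23/9802) = v_13(num) − v_13(den) = -2; compare against these criteria.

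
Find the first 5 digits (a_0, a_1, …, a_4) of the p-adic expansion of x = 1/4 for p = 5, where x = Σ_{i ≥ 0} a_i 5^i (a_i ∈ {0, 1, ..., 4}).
(a_0, …, a_4) = (4, 3, 3, 3, 3)

v_5(1/4) = 0 (numerator and denominator both coprime to 5), so x ∈ ℤ_5^×. Compute digits iteratively via a_i = x_i mod 5, x_{i+1} = (x_i − a_i)/5, with x_0 = x:
  x_0 = 1/4;  a_0 = 4;  x_1 = (x_0 − 4)/5 = -3/4
  x_1 = -3/4;  a_1 = 3;  x_2 = (x_1 − 3)/5 = -3/4
  x_2 = -3/4;  a_2 = 3;  x_3 = (x_2 − 3)/5 = -3/4
  x_3 = -3/4;  a_3 = 3;  x_4 = (x_3 − 3)/5 = -3/4
  x_4 = -3/4;  a_4 = 3;  x_5 = (x_4 − 3)/5 = -3/4
Digits: (4, 3, 3, 3, 3).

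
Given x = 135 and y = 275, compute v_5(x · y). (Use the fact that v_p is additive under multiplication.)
v_5(37125) = 3

v_p(x) = 1 (factor: 135 = 5^1 · 27); v_p(y) = 2 (factor: 275 = 5^2 · 11). Additivity: v_p(xy) = v_p(x) + v_p(y) = 1 + 2 = 3. (Direct check: xy = 37125 = 5^3 · (297).)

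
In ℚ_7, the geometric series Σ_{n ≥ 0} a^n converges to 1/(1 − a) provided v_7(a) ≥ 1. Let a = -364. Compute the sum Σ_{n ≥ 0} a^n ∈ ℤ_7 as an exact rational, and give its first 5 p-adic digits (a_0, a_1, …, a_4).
Σ a^n = 1/(1 − a) = 1/365;  first 5 digits = (1, 4, 1, 1, 6)

v_7(a) = 1 ≥ 1, so the series converges in ℤ_7 to 1/(1 − a) = 1/(1 − (-364)) = 1/365. Expand this rational in ℤ_7: compute digits iteratively via d_i = x_i mod 7, x_{i+1} = (x_i − d_i)/7. The first 5 digits are (1, 4, 1, 1, 6).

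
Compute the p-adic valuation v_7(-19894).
v_7(-19894) = 3

v_7(n) is the largest exponent k such that 7^k divides n. Factor out: -19894 = -7^3 · 58. (Sign doesn't affect v_p.) So v_7(-19894) = 3.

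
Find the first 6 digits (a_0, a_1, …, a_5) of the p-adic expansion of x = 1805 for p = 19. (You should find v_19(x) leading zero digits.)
(a_0, …, a_5) = (0, 0, 5, 0, 0, 0)

v_19(1805) = 2, so a_0 = ... = a_1 = 0. Factor out: x = 19^2 · u with u = 5 a unit in ℤ_19. Expand u iteratively via a_{v+i} = u_i mod 19, u_{i+1} = (u_i − a_{v+i})/19:
  u_0 = 5;  a_2 = 5;  u_1 = (u_0 − 5)/19 = 0
  u_1 = 0;  a_3 = 0;  u_2 = (u_1 − 0)/19 = 0
  u_2 = 0;  a_4 = 0;  u_3 = (u_2 − 0)/19 = 0
  u_3 = 0;  a_5 = 0;  u_4 = (u_3 − 0)/19 = 0
Digits: (0, 0, 5, 0, 0, 0).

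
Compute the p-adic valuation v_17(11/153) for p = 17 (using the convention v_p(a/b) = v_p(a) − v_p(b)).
v_17(11/153) = -1

Factor powers of 17 from the numerator and denominator of the reduced fraction: 11 = 17^0 · 11 and 153 = 17^1 · 9. Apply v_p(a/b) = v_p(a) − v_p(b): v_17(11/153) = 0 − 1 = -1.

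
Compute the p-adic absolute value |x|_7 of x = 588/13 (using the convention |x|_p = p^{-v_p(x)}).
|588/13|_7 = 1/49

Step 1 — compute v_7(x) by factoring powers of 7 out of the numerator and denominator: v_7(588/13) = 2. Step 2 — apply |x|_p = p^{-v_p(x)} = 7^{-2} = 1/49.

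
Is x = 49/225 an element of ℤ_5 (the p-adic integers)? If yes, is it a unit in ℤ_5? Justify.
x ∉ ℤ_5 (v_5(x) = -2 < 0)

ℤ_5 = {x ∈ ℚ_5 : v_5(x) ≥ 0} and ℤ_5^× = {x ∈ ℤ_5 : v_5(x) = 0}. Here v_5(49/225) = v_5(num) − v_5(den) = -2; compare against these criteria.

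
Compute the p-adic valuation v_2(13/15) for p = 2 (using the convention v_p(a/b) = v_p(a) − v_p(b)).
v_2(13/15) = 0

Factor powers of 2 from the numerator and denominator of the reduced fraction: 13 = 2^0 · 13 and 15 = 2^0 · 15. Apply v_p(a/b) = v_p(a) − v_p(b): v_2(13/15) = 0 − 0 = 0.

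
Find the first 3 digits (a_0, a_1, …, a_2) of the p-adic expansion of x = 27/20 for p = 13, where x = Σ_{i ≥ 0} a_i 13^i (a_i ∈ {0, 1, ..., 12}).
(a_0, …, a_2) = (2, 11, 5)

v_13(27/20) = 0 (numerator and denominator both coprime to 13), so x ∈ ℤ_13^×. Compute digits iteratively via a_i = x_i mod 13, x_{i+1} = (x_i − a_i)/13, with x_0 = x:
  x_0 = 27/20;  a_0 = 2;  x_1 = (x_0 − 2)/13 = -1/20
  x_1 = -1/20;  a_1 = 11;  x_2 = (x_1 − 11)/13 = -17/20
  x_2 = -17/20;  a_2 = 5;  x_3 = (x_2 − 5)/13 = -9/20
Digits: (2, 11, 5).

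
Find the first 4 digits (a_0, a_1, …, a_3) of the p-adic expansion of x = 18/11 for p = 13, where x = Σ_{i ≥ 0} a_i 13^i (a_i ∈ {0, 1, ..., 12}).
(a_0, …, a_3) = (4, 1, 7, 3)

v_13(18/11) = 0 (numerator and denominator both coprime to 13), so x ∈ ℤ_13^×. Compute digits iteratively via a_i = x_i mod 13, x_{i+1} = (x_i − a_i)/13, with x_0 = x:
  x_0 = 18/11;  a_0 = 4;  x_1 = (x_0 − 4)/13 = -2/11
  x_1 = -2/11;  a_1 = 1;  x_2 = (x_1 − 1)/13 = -1/11
  x_2 = -1/11;  a_2 = 7;  x_3 = (x_2 − 7)/13 = -6/11
  x_3 = -6/11;  a_3 = 3;  x_4 = (x_3 − 3)/13 = -3/11
Digits: (4, 1, 7, 3).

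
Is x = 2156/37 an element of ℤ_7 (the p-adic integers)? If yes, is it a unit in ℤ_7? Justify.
x ∈ ℤ_7 but not a unit; v_7(x) = 2 > 0

ℤ_7 = {x ∈ ℚ_7 : v_7(x) ≥ 0} and ℤ_7^× = {x ∈ ℤ_7 : v_7(x) = 0}. Here v_7(2156/37) = v_7(num) − v_7(den) = 2; compare against these criteria.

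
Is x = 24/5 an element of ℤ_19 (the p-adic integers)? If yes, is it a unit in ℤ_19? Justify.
x ∈ ℤ_19^× (unit); v_19(x) = 0

ℤ_19 = {x ∈ ℚ_19 : v_19(x) ≥ 0} and ℤ_19^× = {x ∈ ℤ_19 : v_19(x) = 0}. Here v_19(24/5) = v_19(num) − v_19(den) = 0; compare against these criteria.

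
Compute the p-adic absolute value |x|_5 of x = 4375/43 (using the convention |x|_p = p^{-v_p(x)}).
|4375/43|_5 = 1/625

Step 1 — compute v_5(x) by factoring powers of 5 out of the numerator and denominator: v_5(4375/43) = 4. Step 2 — apply |x|_p = p^{-v_p(x)} = 5^{-4} = 1/625.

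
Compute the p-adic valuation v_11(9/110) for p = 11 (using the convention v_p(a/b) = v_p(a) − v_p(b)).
v_11(9/110) = -1

Factor powers of 11 from the numerator and denominator of the reduced fraction: 9 = 11^0 · 9 and 110 = 11^1 · 10. Apply v_p(a/b) = v_p(a) − v_p(b): v_11(9/110) = 0 − 1 = -1.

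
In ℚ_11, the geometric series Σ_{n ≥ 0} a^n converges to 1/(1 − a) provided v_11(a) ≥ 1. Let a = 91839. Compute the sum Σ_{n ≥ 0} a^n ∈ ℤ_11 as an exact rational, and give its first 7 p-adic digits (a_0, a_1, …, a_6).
Σ a^n = 1/(1 − a) = -1/91838;  first 7 digits = (1, 0, 0, 3, 6, 0, 9)

v_11(a) = 3 ≥ 1, so the series converges in ℤ_11 to 1/(1 − a) = 1/(1 − 91839) = -1/91838. Expand this rational in ℤ_11: compute digits iteratively via d_i = x_i mod 11, x_{i+1} = (x_i − d_i)/11. The first 7 digits are (1, 0, 0, 3, 6, 0, 9).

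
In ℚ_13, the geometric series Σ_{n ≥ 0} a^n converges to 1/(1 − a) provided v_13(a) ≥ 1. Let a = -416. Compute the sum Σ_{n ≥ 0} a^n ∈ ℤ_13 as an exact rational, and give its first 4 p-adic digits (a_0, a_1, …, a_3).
Σ a^n = 1/(1 − a) = 1/417;  first 4 digits = (1, 7, 7, 5)

v_13(a) = 1 ≥ 1, so the series converges in ℤ_13 to 1/(1 − a) = 1/(1 − (-416)) = 1/417. Expand this rational in ℤ_13: compute digits iteratively via d_i = x_i mod 13, x_{i+1} = (x_i − d_i)/13. The first 4 digits are (1, 7, 7, 5).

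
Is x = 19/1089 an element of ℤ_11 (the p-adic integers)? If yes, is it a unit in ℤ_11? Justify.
x ∉ ℤ_11 (v_11(x) = -2 < 0)

ℤ_11 = {x ∈ ℚ_11 : v_11(x) ≥ 0} and ℤ_11^× = {x ∈ ℤ_11 : v_11(x) = 0}. Here v_11(19/1089) = v_11(num) − v_11(den) = -2; compare against these criteria.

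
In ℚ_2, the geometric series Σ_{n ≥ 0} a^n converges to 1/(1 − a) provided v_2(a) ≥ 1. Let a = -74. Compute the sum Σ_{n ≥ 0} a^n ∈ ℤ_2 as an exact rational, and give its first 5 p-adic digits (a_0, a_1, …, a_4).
Σ a^n = 1/(1 − a) = 1/75;  first 5 digits = (1, 1, 0, 0, 0)

v_2(a) = 1 ≥ 1, so the series converges in ℤ_2 to 1/(1 − a) = 1/(1 − (-74)) = 1/75. Expand this rational in ℤ_2: compute digits iteratively via d_i = x_i mod 2, x_{i+1} = (x_i − d_i)/2. The first 5 digits are (1, 1, 0, 0, 0).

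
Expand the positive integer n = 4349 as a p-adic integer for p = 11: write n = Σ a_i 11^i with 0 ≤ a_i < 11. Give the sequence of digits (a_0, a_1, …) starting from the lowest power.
(a_0, a_1, …) = (4, 10, 2, 3)

Repeated division by 11 gives the digits low-to-high: 4349 = 4 + 10·11^1 + 2·11^2 + 3·11^3. Digit sequence: (4, 10, 2, 3).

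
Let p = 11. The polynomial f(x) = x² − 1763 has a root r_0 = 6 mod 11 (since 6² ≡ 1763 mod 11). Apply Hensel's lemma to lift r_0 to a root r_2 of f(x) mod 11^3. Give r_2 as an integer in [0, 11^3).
r_2 = 281 (mod 1331)

Hensel's recurrence: r_{i+1} = r_i − f(r_i)·(f′(r_i))^{-1} mod 11^{i+2}, with f′(x) = 2x. Iterate:
  r_0 = 6 (mod 11)
  r_1 = 39 (mod 121)
  r_2 = 281 (mod 1331)
Final: r_2 = 281, and one checks f(r_2) ≡ 0 mod 11^3.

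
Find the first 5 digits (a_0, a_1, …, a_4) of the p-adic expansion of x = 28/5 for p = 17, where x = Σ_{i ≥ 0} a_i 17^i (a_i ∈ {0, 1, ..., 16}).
(a_0, …, a_4) = (9, 10, 13, 6, 3)

v_17(28/5) = 0 (numerator and denominator both coprime to 17), so x ∈ ℤ_17^×. Compute digits iteratively via a_i = x_i mod 17, x_{i+1} = (x_i − a_i)/17, with x_0 = x:
  x_0 = 28/5;  a_0 = 9;  x_1 = (x_0 − 9)/17 = -1/5
  x_1 = -1/5;  a_1 = 10;  x_2 = (x_1 − 10)/17 = -3/5
  x_2 = -3/5;  a_2 = 13;  x_3 = (x_2 − 13)/17 = -4/5
  x_3 = -4/5;  a_3 = 6;  x_4 = (x_3 − 6)/17 = -2/5
  x_4 = -2/5;  a_4 = 3;  x_5 = (x_4 − 3)/17 = -1/5
Digits: (9, 10, 13, 6, 3).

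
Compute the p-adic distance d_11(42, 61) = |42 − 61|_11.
d_11(42, 61) = 1

Step 1 — x − y = 42 − 61 = -19. Step 2 — v_11(-19) = 0 (factor: -19 = −(11^0 · 19); the sign does not affect v_p). Step 3 — |x − y|_11 = 11^{0} = 1.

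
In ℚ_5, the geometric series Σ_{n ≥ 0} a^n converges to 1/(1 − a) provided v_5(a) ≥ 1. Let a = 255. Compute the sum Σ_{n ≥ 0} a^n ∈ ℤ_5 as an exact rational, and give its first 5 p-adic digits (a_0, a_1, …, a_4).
Σ a^n = 1/(1 − a) = -1/254;  first 5 digits = (1, 1, 1, 3, 0)

v_5(a) = 1 ≥ 1, so the series converges in ℤ_5 to 1/(1 − a) = 1/(1 − 255) = -1/254. Expand this rational in ℤ_5: compute digits iteratively via d_i = x_i mod 5, x_{i+1} = (x_i − d_i)/5. The first 5 digits are (1, 1, 1, 3, 0).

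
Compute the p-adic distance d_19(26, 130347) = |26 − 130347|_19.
d_19(26, 130347) = 1/130321

Step 1 — x − y = 26 − 130347 = -130321. Step 2 — v_19(-130321) = 4 (factor: -130321 = −(19^4 · 1); the sign does not affect v_p). Step 3 — |x − y|_19 = 19^{-4} = 1/130321.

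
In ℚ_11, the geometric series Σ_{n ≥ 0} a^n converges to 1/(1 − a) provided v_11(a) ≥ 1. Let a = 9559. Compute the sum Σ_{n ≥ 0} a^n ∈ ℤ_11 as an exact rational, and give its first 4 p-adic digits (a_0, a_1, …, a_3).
Σ a^n = 1/(1 − a) = -1/9558;  first 4 digits = (1, 0, 2, 7)

v_11(a) = 2 ≥ 1, so the series converges in ℤ_11 to 1/(1 − a) = 1/(1 − 9559) = -1/9558. Expand this rational in ℤ_11: compute digits iteratively via d_i = x_i mod 11, x_{i+1} = (x_i − d_i)/11. The first 4 digits are (1, 0, 2, 7).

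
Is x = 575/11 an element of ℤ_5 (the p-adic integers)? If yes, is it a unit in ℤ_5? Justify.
x ∈ ℤ_5 but not a unit; v_5(x) = 2 > 0

ℤ_5 = {x ∈ ℚ_5 : v_5(x) ≥ 0} and ℤ_5^× = {x ∈ ℤ_5 : v_5(x) = 0}. Here v_5(575/11) = v_5(num) − v_5(den) = 2; compare against these criteria.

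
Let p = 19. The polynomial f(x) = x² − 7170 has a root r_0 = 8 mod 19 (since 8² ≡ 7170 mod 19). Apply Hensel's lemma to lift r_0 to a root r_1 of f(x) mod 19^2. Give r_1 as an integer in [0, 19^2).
r_1 = 46 (mod 361)

Hensel's recurrence: r_{i+1} = r_i − f(r_i)·(f′(r_i))^{-1} mod 19^{i+2}, with f′(x) = 2x. Iterate:
  r_0 = 8 (mod 19)
  r_1 = 46 (mod 361)
Final: r_1 = 46, and one checks f(r_1) ≡ 0 mod 19^2.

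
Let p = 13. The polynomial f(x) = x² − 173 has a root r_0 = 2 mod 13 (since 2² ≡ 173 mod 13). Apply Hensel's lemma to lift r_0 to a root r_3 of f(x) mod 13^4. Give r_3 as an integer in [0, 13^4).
r_3 = 21465 (mod 28561)

Hensel's recurrence: r_{i+1} = r_i − f(r_i)·(f′(r_i))^{-1} mod 13^{i+2}, with f′(x) = 2x. Iterate:
  r_0 = 2 (mod 13)
  r_1 = 2 (mod 169)
  r_2 = 1692 (mod 2197)
  r_3 = 21465 (mod 28561)
Final: r_3 = 21465, and one checks f(r_3) ≡ 0 mod 13^4.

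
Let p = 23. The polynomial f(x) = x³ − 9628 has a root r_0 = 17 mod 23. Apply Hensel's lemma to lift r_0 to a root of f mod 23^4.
r_3 = 225302 (mod 279841)

Hensel: r_{i+1} = r_i − f(r_i)/f′(r_i) mod 23^{i+2}, where f′(x) = 3x². Iterate:
  r_0 = 17 (mod 23)
  r_1 = 477 (mod 529)
  r_2 = 6296 (mod 12167)
  r_3 = 225302 (mod 279841)
Final: r = 225302 with f(r) ≡ 0 mod 23^4.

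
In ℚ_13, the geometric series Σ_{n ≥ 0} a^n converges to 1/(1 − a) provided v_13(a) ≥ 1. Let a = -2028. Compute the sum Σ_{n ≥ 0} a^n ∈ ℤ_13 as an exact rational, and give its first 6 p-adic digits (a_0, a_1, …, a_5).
Σ a^n = 1/(1 − a) = 1/2029;  first 6 digits = (1, 0, 1, 12, 0, 11)

v_13(a) = 2 ≥ 1, so the series converges in ℤ_13 to 1/(1 − a) = 1/(1 − (-2028)) = 1/2029. Expand this rational in ℤ_13: compute digits iteratively via d_i = x_i mod 13, x_{i+1} = (x_i − d_i)/13. The first 6 digits are (1, 0, 1, 12, 0, 11).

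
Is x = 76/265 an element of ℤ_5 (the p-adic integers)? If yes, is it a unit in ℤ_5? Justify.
x ∉ ℤ_5 (v_5(x) = -1 < 0)

ℤ_5 = {x ∈ ℚ_5 : v_5(x) ≥ 0} and ℤ_5^× = {x ∈ ℤ_5 : v_5(x) = 0}. Here v_5(76/265) = v_5(num) − v_5(den) = -1; compare against these criteria.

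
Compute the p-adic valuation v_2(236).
v_2(236) = 2

v_2(n) is the largest exponent k such that 2^k divides n. Factor out: 236 = 2^2 · 59. (Sign doesn't affect v_p.) So v_2(236) = 2.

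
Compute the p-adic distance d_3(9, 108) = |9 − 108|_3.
d_3(9, 108) = 1/9

Step 1 — x − y = 9 − 108 = -99. Step 2 — v_3(-99) = 2 (factor: -99 = −(3^2 · 11); the sign does not affect v_p). Step 3 — |x − y|_3 = 3^{-2} = 1/9.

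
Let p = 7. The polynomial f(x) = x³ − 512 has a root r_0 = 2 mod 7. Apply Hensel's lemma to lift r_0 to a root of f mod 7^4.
r_3 = 1220 (mod 2401)

Hensel: r_{i+1} = r_i − f(r_i)/f′(r_i) mod 7^{i+2}, where f′(x) = 3x². Iterate:
  r_0 = 2 (mod 7)
  r_1 = 44 (mod 49)
  r_2 = 191 (mod 343)
  r_3 = 1220 (mod 2401)
Final: r = 1220 with f(r) ≡ 0 mod 7^4.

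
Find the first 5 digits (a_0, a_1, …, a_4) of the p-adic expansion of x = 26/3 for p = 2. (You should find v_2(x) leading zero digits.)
(a_0, …, a_4) = (0, 1, 1, 1, 1)

v_2(26/3) = 1, so a_0 = ... = a_0 = 0. Factor out: x = 2^1 · u with u = 13/3 a unit in ℤ_2. Expand u iteratively via a_{v+i} = u_i mod 2, u_{i+1} = (u_i − a_{v+i})/2:
  u_0 = 13/3;  a_1 = 1;  u_1 = (u_0 − 1)/2 = 5/3
  u_1 = 5/3;  a_2 = 1;  u_2 = (u_1 − 1)/2 = 1/3
  u_2 = 1/3;  a_3 = 1;  u_3 = (u_2 − 1)/2 = -1/3
  u_3 = -1/3;  a_4 = 1;  u_4 = (u_3 − 1)/2 = -2/3
Digits: (0, 1, 1, 1, 1).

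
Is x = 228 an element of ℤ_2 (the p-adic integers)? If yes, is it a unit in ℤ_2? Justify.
x ∈ ℤ_2 but not a unit; v_2(x) = 2 > 0

ℤ_2 = {x ∈ ℚ_2 : v_2(x) ≥ 0} and ℤ_2^× = {x ∈ ℤ_2 : v_2(x) = 0}. Here v_2(228) = v_2(num) − v_2(den) = 2; compare against these criteria.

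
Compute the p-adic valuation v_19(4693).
v_19(4693) = 2

v_19(n) is the largest exponent k such that 19^k divides n. Factor out: 4693 = 19^2 · 13. (Sign doesn't affect v_p.) So v_19(4693) = 2.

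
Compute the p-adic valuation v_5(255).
v_5(255) = 1

v_5(n) is the largest exponent k such that 5^k divides n. Factor out: 255 = 5^1 · 51. (Sign doesn't affect v_p.) So v_5(255) = 1.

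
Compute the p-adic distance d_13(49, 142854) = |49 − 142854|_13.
d_13(49, 142854) = 1/28561

Step 1 — x − y = 49 − 142854 = -142805. Step 2 — v_13(-142805) = 4 (factor: -142805 = −(13^4 · 5); the sign does not affect v_p). Step 3 — |x − y|_13 = 13^{-4} = 1/28561.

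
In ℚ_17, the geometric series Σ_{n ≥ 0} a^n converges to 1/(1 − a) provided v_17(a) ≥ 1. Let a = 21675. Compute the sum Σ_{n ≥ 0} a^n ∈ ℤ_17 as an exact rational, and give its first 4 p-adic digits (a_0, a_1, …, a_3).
Σ a^n = 1/(1 − a) = -1/21674;  first 4 digits = (1, 0, 7, 4)

v_17(a) = 2 ≥ 1, so the series converges in ℤ_17 to 1/(1 − a) = 1/(1 − 21675) = -1/21674. Expand this rational in ℤ_17: compute digits iteratively via d_i = x_i mod 17, x_{i+1} = (x_i − d_i)/17. The first 4 digits are (1, 0, 7, 4).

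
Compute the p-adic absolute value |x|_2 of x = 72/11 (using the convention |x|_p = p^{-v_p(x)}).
|72/11|_2 = 1/8

Step 1 — compute v_2(x) by factoring powers of 2 out of the numerator and denominator: v_2(72/11) = 3. Step 2 — apply |x|_p = p^{-v_p(x)} = 2^{-3} = 1/8.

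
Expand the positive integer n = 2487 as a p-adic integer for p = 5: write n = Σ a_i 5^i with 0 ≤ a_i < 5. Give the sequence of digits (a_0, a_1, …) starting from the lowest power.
(a_0, a_1, …) = (2, 2, 4, 4, 3)

Repeated division by 5 gives the digits low-to-high: 2487 = 2 + 2·5^1 + 4·5^2 + 4·5^3 + 3·5^4. Digit sequence: (2, 2, 4, 4, 3).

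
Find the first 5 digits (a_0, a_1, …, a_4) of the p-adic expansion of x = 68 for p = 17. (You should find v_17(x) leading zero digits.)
(a_0, …, a_4) = (0, 4, 0, 0, 0)

v_17(68) = 1, so a_0 = ... = a_0 = 0. Factor out: x = 17^1 · u with u = 4 a unit in ℤ_17. Expand u iteratively via a_{v+i} = u_i mod 17, u_{i+1} = (u_i − a_{v+i})/17:
  u_0 = 4;  a_1 = 4;  u_1 = (u_0 − 4)/17 = 0
  u_1 = 0;  a_2 = 0;  u_2 = (u_1 − 0)/17 = 0
  u_2 = 0;  a_3 = 0;  u_3 = (u_2 − 0)/17 = 0
  u_3 = 0;  a_4 = 0;  u_4 = (u_3 − 0)/17 = 0
Digits: (0, 4, 0, 0, 0).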